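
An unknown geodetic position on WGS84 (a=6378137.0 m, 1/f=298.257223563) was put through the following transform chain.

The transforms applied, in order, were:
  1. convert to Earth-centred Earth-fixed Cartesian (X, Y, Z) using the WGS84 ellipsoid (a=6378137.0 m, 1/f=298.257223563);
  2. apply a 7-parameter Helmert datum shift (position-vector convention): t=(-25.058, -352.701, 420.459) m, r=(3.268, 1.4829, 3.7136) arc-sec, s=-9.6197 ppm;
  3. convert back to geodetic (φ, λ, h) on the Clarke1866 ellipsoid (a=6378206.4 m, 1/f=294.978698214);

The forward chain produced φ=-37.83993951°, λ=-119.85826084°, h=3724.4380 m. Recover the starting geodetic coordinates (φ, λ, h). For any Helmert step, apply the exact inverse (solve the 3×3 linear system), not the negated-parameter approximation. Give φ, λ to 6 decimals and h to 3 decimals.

start: φ=-37.839940°, λ=-119.858261°, h=3724.438 m
→ ECEF (a=6378206.400, f=1/294.978698214): X=-2512388.1068, Y=-4376551.6151, Z=-3893519.6346
→ Helmert⁻¹: X=-2512438.0129, Y=-4376257.4724, Z=-3893926.2790
→ geod (Bowring, a=6378137.000): φ=-37.84202900°, λ=-119.86041500°, h=3772.1220 m

φ=-37.842029°, λ=-119.860415°, h=3772.122 m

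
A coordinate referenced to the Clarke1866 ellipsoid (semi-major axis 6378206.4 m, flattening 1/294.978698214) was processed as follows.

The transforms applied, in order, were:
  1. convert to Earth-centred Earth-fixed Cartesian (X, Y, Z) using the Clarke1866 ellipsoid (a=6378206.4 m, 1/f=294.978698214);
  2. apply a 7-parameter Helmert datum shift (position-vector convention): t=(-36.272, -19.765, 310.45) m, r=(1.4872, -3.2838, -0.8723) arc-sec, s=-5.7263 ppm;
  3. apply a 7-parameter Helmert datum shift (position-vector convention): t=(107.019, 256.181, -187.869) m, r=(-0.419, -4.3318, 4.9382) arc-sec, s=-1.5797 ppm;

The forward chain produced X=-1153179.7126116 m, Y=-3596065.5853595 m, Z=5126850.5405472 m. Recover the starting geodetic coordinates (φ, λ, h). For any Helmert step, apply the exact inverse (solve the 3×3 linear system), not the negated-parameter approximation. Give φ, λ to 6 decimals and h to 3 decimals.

start: X=-1153179.7126, Y=-3596065.5854, Z=5126850.5405 m
→ Helmert⁻¹: X=-1153266.9787, Y=-3596310.2520, Z=5127063.4233
→ Helmert⁻¹: X=-1153140.4810, Y=-3596278.9920, Z=5126826.6188
→ geod (Bowring, a=6378206.400): φ=53.80863000°, λ=-107.77835600°, h=3512.0050 m

φ=53.808630°, λ=-107.778356°, h=3512.005 m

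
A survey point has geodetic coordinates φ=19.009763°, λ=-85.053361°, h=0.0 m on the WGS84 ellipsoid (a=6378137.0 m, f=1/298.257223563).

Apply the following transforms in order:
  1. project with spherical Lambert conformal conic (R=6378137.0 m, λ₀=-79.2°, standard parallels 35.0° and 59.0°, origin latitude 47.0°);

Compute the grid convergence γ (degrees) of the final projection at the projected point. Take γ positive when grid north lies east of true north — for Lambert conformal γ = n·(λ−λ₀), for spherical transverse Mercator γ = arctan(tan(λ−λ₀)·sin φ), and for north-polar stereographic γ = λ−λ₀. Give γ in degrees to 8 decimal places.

start: φ=19.009763°, λ=-85.053361°, h=0.000 m
→ into lcc (λ₀=-79.2°): φ=19.00976300°, λ−λ₀=-5.85336100°
convergence γ = -4.31316204°

-4.31316204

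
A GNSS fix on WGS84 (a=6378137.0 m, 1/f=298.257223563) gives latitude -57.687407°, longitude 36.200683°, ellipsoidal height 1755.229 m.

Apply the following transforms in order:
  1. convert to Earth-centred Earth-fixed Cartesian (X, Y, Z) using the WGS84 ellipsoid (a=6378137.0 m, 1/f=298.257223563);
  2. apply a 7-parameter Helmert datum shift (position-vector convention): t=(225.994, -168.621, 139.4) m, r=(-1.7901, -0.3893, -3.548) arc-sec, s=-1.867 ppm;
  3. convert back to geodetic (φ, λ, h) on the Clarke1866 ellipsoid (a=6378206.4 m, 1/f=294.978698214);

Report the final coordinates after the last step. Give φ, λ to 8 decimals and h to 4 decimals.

start: φ=-57.687407°, λ=36.200683°, h=1755.229 m
→ ECEF (a=6378137.000, f=1/298.257223563): X=2758550.3859, Y=2019004.1792, Z=-5368691.5527
→ Helmert 7p (PV): X=2758816.0917, Y=2018737.7455, Z=-5368554.4451
→ geod (Bowring, a=6378206.400): φ=-57.68824851°, λ=36.19444934°, h=1770.2320 m

φ=-57.68824851°, λ=36.19444934°, h=1770.2320 m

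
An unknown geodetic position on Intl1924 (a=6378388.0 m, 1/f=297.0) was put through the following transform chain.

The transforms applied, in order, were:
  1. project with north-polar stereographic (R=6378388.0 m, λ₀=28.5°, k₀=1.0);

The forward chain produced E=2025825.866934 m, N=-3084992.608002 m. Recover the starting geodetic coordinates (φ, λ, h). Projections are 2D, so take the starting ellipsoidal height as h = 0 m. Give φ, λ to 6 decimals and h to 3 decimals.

start: E=2025825.8669, N=-3084992.6080 m
→ stereo⁻¹: φ=57.72845300°, λ=61.79175400°

φ=57.728453°, λ=61.791754°, h=0.000 m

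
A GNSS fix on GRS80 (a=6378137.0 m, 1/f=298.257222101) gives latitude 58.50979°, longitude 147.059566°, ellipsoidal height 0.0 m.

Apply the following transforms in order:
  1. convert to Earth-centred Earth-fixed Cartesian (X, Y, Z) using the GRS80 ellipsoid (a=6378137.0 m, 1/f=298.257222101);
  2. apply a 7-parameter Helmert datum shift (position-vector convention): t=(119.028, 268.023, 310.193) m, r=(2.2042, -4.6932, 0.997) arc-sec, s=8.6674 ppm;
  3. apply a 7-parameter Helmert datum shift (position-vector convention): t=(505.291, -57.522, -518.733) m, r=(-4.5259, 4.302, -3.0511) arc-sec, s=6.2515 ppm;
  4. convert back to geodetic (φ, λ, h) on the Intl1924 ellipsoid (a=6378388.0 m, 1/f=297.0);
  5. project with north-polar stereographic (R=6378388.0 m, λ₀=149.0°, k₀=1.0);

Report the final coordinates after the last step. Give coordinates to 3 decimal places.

E=-122413.282 m, N=-3594228.551 m

start: φ=58.509790°, λ=147.059566°, h=0.000 m
→ ECEF (a=6378137.000, f=1/298.257222101): X=-2802862.0026, Y=1816059.8536, Z=5415612.7104
→ Helmert 7p (PV): X=-2802899.2703, Y=1816272.1959, Z=5415925.4749
→ Helmert 7p (PV): X=-2802271.6759, Y=1816386.3275, Z=5415459.2059
→ geod (Bowring, a=6378388.000): φ=58.51223536°, λ=147.04935765°, h=-481.5420 m
→ stereo (R=6378388.0, λ₀=149.0°): E=-122413.2824, N=-3594228.5515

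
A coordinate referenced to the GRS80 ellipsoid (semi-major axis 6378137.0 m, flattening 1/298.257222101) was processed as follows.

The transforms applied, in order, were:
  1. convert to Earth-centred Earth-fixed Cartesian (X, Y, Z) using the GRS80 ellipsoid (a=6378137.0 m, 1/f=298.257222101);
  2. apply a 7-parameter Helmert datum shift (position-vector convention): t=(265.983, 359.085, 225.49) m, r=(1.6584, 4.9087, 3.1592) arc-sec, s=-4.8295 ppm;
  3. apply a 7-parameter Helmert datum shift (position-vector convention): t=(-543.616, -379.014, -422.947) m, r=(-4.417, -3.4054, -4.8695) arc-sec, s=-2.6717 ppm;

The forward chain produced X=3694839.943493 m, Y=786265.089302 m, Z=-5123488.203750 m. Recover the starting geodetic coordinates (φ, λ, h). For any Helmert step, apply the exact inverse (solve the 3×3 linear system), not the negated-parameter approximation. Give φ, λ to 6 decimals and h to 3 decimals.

start: X=3694839.9435, Y=786265.0893, Z=-5123488.2038 m
→ Helmert⁻¹: X=3695290.2747, Y=786843.1511, Z=-5123123.1031
→ Helmert⁻¹: X=3695176.1058, Y=786390.0762, Z=-5123291.7212
→ geod (Bowring, a=6378137.000): φ=-53.77845600°, λ=12.01418400°, h=1339.1250 m

φ=-53.778456°, λ=12.014184°, h=1339.125 m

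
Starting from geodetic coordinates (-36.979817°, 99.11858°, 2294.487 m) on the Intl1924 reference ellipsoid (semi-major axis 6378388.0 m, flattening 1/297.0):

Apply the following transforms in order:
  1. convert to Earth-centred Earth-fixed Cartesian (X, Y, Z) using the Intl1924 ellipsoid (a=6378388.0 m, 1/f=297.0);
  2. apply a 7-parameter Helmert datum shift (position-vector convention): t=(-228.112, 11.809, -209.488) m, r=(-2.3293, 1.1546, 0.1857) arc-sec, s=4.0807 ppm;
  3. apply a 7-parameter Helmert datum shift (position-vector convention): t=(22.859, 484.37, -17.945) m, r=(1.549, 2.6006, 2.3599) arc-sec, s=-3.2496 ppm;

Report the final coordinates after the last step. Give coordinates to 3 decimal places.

X=-809115.661 m, Y=5039382.206 m, Z=-3817280.301 m

start: φ=-36.979817°, λ=99.118580°, h=2294.487 m
→ ECEF (a=6378388.000, f=1/297.0): X=-808778.0542, Y=5038906.2620, Z=-3817045.3620
→ Helmert 7p (PV): X=-809035.3697, Y=5038894.8000, Z=-3817322.8023
→ Helmert 7p (PV): X=-809115.6610, Y=5039382.2064, Z=-3817280.3014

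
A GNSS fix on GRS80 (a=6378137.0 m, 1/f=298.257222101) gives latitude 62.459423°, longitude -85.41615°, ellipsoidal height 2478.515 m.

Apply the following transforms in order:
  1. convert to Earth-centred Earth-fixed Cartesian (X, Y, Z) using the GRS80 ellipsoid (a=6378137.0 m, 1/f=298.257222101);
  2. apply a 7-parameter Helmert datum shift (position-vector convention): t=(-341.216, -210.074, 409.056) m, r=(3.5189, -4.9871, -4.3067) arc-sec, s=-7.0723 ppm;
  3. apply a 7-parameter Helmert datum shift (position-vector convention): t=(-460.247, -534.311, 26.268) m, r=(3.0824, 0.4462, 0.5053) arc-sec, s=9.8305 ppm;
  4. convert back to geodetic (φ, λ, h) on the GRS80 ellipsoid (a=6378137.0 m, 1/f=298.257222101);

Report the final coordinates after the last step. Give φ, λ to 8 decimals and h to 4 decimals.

φ=62.45411501°, λ=-85.43650083°, h=3195.1206 m

start: φ=62.459423°, λ=-85.416150°, h=2478.515 m
→ ECEF (a=6378137.000, f=1/298.257222101): X=236400.4704, Y=-2948577.9557, Z=5634569.4348
→ Helmert 7p (PV): X=235859.7858, Y=-2948868.2381, Z=5634894.0544
→ Helmert 7p (PV): X=235421.2712, Y=-2949515.1682, Z=5634931.1380
→ geod (Bowring, a=6378137.000): φ=62.45411501°, λ=-85.43650083°, h=3195.1206 m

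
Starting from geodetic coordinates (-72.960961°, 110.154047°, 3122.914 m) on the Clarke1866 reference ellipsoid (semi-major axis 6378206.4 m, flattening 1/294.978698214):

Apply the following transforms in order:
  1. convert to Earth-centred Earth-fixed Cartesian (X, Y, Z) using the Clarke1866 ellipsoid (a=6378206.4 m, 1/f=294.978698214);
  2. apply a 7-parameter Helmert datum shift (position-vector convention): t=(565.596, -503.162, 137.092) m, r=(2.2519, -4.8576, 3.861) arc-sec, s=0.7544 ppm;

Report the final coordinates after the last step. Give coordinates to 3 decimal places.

start: φ=-72.960961°, λ=110.154047°, h=3122.914 m
→ ECEF (a=6378206.400, f=1/294.978698214): X=-646259.2166, Y=1760837.8107, Z=-6078772.1292
→ Helmert 7p (PV): X=-645583.9116, Y=1760390.2451, Z=-6078635.6187

X=-645583.912 m, Y=1760390.245 m, Z=-6078635.619 m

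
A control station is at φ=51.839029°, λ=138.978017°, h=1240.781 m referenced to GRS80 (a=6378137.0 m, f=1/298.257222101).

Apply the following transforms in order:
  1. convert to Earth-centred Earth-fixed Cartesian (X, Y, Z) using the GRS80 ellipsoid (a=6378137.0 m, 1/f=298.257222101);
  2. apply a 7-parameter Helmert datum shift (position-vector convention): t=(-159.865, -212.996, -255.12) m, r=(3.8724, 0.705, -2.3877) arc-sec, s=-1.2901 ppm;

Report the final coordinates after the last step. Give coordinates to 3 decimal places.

start: φ=51.839029°, λ=138.978017°, h=1240.781 m
→ ECEF (a=6378137.000, f=1/298.257222101): X=-2979976.5682, Y=2592462.1034, Z=4992732.2842
→ Helmert 7p (PV): X=-2980085.5139, Y=2592186.5257, Z=4992529.5791

X=-2980085.514 m, Y=2592186.526 m, Z=4992529.579 m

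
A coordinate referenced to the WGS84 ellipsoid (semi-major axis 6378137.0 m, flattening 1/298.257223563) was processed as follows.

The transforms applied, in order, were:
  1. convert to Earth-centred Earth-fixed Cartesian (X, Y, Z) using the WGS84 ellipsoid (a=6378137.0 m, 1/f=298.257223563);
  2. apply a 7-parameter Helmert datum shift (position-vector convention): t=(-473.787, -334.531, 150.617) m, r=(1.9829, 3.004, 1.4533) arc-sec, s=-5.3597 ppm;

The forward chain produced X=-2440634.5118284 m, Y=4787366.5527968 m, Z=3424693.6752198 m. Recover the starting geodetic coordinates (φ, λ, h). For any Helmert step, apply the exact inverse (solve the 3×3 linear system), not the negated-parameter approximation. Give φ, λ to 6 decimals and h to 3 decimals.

start: X=-2440634.5118, Y=4787366.5528, Z=3424693.6752 m
→ Helmert⁻¹: X=-2440189.9432, Y=4787776.8585, Z=3424479.8477
→ geod (Bowring, a=6378137.000): φ=32.68235500°, λ=117.00661000°, h=219.2300 m

φ=32.682355°, λ=117.006610°, h=219.230 m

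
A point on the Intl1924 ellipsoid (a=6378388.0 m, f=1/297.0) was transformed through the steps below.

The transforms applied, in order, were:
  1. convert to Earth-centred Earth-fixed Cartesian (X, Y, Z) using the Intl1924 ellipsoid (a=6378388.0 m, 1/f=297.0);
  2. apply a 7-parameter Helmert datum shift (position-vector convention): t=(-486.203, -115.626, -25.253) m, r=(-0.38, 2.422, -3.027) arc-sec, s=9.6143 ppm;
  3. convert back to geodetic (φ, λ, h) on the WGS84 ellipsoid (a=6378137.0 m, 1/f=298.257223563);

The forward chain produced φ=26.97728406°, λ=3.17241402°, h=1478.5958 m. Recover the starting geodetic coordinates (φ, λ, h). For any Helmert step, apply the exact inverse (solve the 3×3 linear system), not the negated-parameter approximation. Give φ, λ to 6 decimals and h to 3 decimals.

φ=26.976821°, λ=3.174112°, h=1635.049 m

start: φ=26.977284°, λ=3.172414°, h=1478.596 m
→ ECEF (a=6378137.000, f=1/298.257223563): X=5680627.4777, Y=314852.8773, Z=2876643.4306
→ Helmert⁻¹: X=5681020.6591, Y=315043.5461, Z=2876708.3147
→ geod (Bowring, a=6378388.000): φ=26.97682100°, λ=3.17411200°, h=1635.0490 m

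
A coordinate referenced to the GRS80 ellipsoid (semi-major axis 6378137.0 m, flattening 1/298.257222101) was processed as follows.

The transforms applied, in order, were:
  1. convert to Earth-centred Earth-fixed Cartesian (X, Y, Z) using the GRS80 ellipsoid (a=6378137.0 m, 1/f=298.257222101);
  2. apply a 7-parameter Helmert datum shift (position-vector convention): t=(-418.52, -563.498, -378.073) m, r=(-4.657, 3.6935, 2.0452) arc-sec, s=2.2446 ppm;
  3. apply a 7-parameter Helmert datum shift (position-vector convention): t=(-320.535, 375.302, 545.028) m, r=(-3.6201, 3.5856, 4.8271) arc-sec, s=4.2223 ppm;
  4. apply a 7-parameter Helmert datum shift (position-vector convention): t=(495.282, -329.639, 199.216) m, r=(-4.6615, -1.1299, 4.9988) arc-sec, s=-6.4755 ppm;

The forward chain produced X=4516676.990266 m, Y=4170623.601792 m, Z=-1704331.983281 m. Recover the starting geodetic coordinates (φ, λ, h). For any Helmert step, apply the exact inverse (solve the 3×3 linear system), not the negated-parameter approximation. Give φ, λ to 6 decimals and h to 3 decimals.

φ=-15.592463°, λ=42.717981°, h=3599.080 m

start: X=4516676.9903, Y=4170623.6018, Z=-1704331.9833 m
→ Helmert⁻¹: X=4516302.6975, Y=4170909.3184, Z=-1704472.7161
→ Helmert⁻¹: X=4516731.3969, Y=4170440.6262, Z=-1704858.8342
→ Helmert⁻¹: X=4517211.6530, Y=4170988.4513, Z=-1704301.8758
→ geod (Bowring, a=6378137.000): φ=-15.59246300°, λ=42.71798100°, h=3599.0800 m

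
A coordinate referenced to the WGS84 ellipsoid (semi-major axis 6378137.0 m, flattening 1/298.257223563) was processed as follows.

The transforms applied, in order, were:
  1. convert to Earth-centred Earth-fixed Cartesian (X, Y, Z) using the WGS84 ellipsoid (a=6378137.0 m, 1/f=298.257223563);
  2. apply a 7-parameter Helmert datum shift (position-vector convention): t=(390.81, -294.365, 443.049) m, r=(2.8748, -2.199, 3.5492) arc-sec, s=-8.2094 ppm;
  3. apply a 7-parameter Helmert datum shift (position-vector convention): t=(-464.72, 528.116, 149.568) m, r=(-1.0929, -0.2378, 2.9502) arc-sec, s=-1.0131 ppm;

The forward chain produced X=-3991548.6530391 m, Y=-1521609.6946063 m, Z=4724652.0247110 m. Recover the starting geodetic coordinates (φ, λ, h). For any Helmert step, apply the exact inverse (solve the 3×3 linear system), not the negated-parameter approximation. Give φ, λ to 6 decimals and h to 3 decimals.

start: X=-3991548.6530, Y=-1521609.6946, Z=4724652.0247 m
→ Helmert⁻¹: X=-3991104.3003, Y=-1522107.3009, Z=4724503.7795
→ Helmert⁻¹: X=-3991503.6975, Y=-1521690.9047, Z=4724163.2746
→ geod (Bowring, a=6378137.000): φ=48.07049900°, λ=-159.13152800°, h=2749.1950 m

φ=48.070499°, λ=-159.131528°, h=2749.195 m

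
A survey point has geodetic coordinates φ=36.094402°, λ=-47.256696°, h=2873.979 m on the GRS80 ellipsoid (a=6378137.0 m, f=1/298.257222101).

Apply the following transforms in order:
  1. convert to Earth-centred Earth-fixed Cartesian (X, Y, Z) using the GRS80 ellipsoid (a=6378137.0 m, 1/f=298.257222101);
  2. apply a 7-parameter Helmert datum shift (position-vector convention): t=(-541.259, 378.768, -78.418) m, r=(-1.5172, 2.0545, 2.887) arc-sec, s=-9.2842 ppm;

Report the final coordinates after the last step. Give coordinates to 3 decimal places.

X=3503149.606 m, Y=-3790607.182 m, Z=3738233.892 m

start: φ=36.094402°, λ=-47.256696°, h=2873.979 m
→ ECEF (a=6378137.000, f=1/298.257222101): X=3503633.0958, Y=-3791097.6837, Z=3738354.0297
→ Helmert 7p (PV): X=3503149.6057, Y=-3790607.1825, Z=3738233.8919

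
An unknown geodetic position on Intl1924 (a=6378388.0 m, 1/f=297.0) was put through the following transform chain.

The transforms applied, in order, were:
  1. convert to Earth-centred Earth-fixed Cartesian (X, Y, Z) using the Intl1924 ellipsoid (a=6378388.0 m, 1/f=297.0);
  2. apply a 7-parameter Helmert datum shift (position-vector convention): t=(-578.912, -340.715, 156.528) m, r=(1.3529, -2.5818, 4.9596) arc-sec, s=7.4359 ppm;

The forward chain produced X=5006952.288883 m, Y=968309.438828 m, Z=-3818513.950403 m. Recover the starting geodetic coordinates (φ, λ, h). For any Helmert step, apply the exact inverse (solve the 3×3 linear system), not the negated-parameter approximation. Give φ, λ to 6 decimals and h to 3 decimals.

φ=-37.008781°, λ=10.946451°, h=795.110 m

start: X=5006952.2889, Y=968309.4388, Z=-3818513.9504 m
→ Helmert⁻¹: X=5007469.4545, Y=968497.5003, Z=-3818711.1139
→ geod (Bowring, a=6378388.000): φ=-37.00878100°, λ=10.94645100°, h=795.1100 m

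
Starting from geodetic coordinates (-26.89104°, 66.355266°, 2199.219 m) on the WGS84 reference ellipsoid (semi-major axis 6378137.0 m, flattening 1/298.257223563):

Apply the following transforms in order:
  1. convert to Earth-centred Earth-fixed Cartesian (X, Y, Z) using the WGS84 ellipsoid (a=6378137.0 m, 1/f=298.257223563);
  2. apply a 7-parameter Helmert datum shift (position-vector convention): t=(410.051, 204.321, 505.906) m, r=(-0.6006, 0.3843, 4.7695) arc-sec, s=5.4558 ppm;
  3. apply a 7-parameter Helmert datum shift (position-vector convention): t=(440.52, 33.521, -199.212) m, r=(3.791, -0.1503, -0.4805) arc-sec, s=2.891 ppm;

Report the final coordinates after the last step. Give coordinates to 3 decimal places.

start: φ=-26.891040°, λ=66.355266°, h=2199.219 m
→ ECEF (a=6378137.000, f=1/298.257223563): X=2283788.2543, Y=5216279.7910, Z=-2868447.8940
→ Helmert 7p (PV): X=2284084.8032, Y=5216557.0274, Z=-2867977.0815
→ Helmert 7p (PV): X=2284546.1684, Y=5216653.0201, Z=-2868087.0436

X=2284546.168 m, Y=5216653.020 m, Z=-2868087.044 m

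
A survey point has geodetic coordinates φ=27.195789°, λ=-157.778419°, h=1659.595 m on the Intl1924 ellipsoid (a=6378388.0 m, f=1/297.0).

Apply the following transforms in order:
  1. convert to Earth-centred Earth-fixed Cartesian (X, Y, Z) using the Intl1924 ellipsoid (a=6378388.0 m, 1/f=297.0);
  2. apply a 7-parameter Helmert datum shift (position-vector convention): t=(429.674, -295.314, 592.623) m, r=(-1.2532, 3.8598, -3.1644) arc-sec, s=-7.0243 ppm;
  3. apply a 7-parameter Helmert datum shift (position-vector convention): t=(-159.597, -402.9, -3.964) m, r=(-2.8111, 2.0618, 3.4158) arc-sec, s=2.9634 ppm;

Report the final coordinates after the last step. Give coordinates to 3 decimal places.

X=-5256574.524 m, Y=-2148271.257 m, Z=2899097.262 m

start: φ=27.195789°, λ=-157.778419°, h=1659.595 m
→ ECEF (a=6378388.000, f=1/297.0): X=-5256951.7848, Y=-2147632.4827, Z=2898327.1362
→ Helmert 7p (PV): X=-5256463.8964, Y=-2147814.4532, Z=2899010.8205
→ Helmert 7p (PV): X=-5256574.5237, Y=-2148271.2571, Z=2899097.2624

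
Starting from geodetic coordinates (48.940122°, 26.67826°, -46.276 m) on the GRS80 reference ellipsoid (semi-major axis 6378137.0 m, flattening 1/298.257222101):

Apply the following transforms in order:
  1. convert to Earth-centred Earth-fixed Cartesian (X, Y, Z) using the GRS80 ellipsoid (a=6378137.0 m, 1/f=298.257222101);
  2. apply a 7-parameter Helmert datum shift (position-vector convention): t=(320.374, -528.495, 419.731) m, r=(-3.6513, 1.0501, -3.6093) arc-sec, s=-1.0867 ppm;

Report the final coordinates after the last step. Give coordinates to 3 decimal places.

start: φ=48.940122°, λ=26.678260°, h=-46.276 m
→ ECEF (a=6378137.000, f=1/298.257222101): X=3750577.2888, Y=1884561.1180, Z=4786152.5437
→ Helmert 7p (PV): X=3750950.9302, Y=1884049.6705, Z=4786514.6188

X=3750950.930 m, Y=1884049.670 m, Z=4786514.619 m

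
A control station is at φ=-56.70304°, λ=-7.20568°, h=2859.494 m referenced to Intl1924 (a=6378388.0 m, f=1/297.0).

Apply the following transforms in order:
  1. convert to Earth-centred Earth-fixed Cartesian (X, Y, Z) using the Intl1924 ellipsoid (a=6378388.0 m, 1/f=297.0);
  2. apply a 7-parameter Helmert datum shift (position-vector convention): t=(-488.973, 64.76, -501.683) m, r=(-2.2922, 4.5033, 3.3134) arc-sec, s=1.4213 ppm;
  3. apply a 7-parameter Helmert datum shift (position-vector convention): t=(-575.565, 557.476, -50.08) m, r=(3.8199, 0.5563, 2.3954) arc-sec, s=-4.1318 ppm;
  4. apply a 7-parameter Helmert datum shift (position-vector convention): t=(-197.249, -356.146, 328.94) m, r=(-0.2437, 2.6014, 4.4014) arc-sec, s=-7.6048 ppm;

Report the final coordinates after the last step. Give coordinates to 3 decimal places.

start: φ=-56.703040°, λ=-7.205680°, h=2859.494 m
→ ECEF (a=6378388.000, f=1/297.0): X=3483687.1521, Y=-440442.9028, Z=-5310318.3120
→ Helmert 7p (PV): X=3483094.2673, Y=-440381.8206, Z=-5310898.7060
→ Helmert 7p (PV): X=3482495.1016, Y=-439683.7210, Z=-5310944.3920
→ Helmert 7p (PV): X=3482213.7702, Y=-439968.4871, Z=-5310618.4645

X=3482213.770 m, Y=-439968.487 m, Z=-5310618.465 m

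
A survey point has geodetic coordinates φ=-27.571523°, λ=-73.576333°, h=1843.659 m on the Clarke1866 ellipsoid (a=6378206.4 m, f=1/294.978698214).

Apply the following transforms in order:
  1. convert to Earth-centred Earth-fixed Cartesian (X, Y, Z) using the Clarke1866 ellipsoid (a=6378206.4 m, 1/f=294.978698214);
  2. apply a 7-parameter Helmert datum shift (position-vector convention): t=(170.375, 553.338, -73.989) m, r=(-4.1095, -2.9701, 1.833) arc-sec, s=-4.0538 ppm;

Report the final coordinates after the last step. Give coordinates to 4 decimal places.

start: φ=-27.571523°, λ=-73.576333°, h=1843.659 m
→ ECEF (a=6378206.400, f=1/294.978698214): X=1600180.9397, Y=-5428668.4001, Z=-2935187.3208
→ Helmert 7p (PV): X=1600435.3352, Y=-5428137.3139, Z=-2935118.2123

X=1600435.3352 m, Y=-5428137.3139 m, Z=-2935118.2123 m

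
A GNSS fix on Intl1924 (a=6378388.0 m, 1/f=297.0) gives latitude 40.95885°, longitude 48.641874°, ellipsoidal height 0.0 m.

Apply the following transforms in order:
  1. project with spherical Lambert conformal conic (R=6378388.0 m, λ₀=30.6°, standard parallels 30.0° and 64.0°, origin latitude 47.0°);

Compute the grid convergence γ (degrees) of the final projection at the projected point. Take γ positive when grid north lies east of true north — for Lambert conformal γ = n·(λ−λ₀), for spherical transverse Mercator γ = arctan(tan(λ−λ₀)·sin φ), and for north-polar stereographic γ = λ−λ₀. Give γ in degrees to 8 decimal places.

13.40142958

start: φ=40.958850°, λ=48.641874°, h=0.000 m
→ into lcc (λ₀=30.6°): φ=40.95885000°, λ−λ₀=18.04187400°
convergence γ = 13.40142958°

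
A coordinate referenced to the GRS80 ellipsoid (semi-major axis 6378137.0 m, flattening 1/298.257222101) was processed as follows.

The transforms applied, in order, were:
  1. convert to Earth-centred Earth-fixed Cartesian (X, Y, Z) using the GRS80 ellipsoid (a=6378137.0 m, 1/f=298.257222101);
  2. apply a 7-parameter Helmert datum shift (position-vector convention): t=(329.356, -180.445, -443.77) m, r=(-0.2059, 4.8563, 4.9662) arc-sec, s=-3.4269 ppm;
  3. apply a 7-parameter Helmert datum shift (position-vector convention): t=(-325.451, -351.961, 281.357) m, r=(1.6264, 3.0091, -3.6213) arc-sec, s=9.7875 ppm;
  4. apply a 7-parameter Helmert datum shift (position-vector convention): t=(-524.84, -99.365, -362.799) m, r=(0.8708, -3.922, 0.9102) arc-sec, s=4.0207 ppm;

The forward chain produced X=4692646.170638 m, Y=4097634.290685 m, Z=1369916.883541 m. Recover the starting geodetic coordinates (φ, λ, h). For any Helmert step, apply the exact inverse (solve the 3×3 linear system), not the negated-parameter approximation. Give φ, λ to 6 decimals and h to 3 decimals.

start: X=4692646.1706, Y=4097634.2907, Z=1369916.8835 m
→ Helmert⁻¹: X=4693196.2760, Y=4097702.2545, Z=1370167.6353
→ Helmert⁻¹: X=4693383.8560, Y=4098107.3076, Z=1369909.0266
→ Helmert⁻¹: X=4693136.9876, Y=4098187.4332, Z=1370472.0789
→ geod (Bowring, a=6378137.000): φ=12.48605200°, λ=41.12843300°, h=2421.1250 m

φ=12.486052°, λ=41.128433°, h=2421.125 m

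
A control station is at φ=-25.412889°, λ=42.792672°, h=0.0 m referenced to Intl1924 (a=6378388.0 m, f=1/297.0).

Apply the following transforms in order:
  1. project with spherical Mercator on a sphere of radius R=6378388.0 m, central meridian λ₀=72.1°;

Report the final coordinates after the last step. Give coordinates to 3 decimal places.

start: φ=-25.412889°, λ=42.792672°, h=0.000 m
→ merc (R=6378388.0, λ₀=72.1°): E=-3262605.2183, N=-2926659.7442

E=-3262605.218 m, N=-2926659.744 m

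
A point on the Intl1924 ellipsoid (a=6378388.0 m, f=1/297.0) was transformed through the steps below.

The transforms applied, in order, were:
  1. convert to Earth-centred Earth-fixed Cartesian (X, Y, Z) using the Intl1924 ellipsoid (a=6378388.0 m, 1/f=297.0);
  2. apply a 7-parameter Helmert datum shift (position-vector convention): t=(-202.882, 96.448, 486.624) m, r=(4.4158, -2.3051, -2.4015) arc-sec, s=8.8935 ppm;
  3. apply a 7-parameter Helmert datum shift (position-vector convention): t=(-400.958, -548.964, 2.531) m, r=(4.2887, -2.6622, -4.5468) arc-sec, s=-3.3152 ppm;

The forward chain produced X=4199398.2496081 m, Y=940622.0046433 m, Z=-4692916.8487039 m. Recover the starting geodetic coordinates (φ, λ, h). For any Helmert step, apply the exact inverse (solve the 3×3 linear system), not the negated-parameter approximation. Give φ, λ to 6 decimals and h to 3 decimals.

start: X=4199398.2496, Y=940622.0046, Z=-4692916.8487 m
→ Helmert⁻¹: X=4199731.8129, Y=941169.0877, Z=-4693008.7114
→ Helmert⁻¹: X=4199833.9349, Y=941012.6873, Z=-4693520.6748
→ geod (Bowring, a=6378388.000): φ=-47.67155300°, λ=12.62908300°, h=1448.1410 m

φ=-47.671553°, λ=12.629083°, h=1448.141 m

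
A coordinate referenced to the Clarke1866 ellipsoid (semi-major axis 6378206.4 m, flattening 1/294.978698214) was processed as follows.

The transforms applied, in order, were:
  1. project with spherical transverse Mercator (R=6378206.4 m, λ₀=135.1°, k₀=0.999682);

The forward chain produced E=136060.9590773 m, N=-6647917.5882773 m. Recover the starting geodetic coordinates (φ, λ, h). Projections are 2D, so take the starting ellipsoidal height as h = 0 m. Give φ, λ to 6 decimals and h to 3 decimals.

start: E=136060.9591, N=-6647917.5883 m
→ tm⁻¹: φ=-59.71526100°, λ=137.52478100°

φ=-59.715261°, λ=137.524781°, h=0.000 m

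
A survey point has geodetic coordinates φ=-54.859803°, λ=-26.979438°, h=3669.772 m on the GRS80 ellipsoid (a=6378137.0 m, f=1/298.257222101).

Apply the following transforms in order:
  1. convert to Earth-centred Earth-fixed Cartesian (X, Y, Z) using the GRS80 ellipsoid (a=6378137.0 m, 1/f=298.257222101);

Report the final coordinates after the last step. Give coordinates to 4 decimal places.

start: φ=-54.859803°, λ=-26.979438°, h=3669.772 m
→ ECEF (a=6378137.000, f=1/298.257222101): X=3280821.7100, Y=-1670179.3510, Z=-5195417.0000

X=3280821.7100 m, Y=-1670179.3510 m, Z=-5195417.0000 m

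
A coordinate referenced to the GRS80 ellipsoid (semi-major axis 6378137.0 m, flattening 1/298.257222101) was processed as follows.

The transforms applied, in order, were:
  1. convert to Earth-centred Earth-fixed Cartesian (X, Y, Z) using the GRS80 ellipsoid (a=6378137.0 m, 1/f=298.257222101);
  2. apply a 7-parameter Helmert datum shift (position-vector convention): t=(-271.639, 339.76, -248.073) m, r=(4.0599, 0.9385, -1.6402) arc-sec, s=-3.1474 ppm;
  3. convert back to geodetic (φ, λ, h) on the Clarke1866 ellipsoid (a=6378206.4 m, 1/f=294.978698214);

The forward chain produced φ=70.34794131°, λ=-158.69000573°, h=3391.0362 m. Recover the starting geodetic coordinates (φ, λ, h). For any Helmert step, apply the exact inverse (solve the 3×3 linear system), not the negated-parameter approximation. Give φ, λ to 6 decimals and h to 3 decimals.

start: φ=70.347941°, λ=-158.690006°, h=3391.036 m
→ ECEF (a=6378206.400, f=1/294.978698214): X=-2005464.8668, Y=-782301.1006, Z=5987215.0570
→ Helmert⁻¹: X=-2005220.5591, Y=-782541.4178, Z=5987488.2540
→ geod (Bowring, a=6378137.000): φ=70.34859400°, λ=-158.68168300°, h=3459.6300 m

φ=70.348594°, λ=-158.681683°, h=3459.630 m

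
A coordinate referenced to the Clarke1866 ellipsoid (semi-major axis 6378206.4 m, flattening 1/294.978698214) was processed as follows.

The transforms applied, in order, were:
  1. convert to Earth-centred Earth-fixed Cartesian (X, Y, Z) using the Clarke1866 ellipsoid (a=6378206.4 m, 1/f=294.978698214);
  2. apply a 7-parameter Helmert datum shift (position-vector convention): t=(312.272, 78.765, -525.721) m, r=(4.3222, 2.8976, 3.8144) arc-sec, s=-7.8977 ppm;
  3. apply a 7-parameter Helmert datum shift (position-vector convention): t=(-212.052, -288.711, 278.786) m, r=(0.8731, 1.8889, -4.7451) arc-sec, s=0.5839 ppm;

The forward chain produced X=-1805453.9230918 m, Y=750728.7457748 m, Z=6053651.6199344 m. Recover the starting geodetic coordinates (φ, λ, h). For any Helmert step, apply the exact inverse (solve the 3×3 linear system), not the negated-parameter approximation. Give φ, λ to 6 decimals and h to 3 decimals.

start: X=-1805453.9231, Y=750728.7458, Z=6053651.6199 m
→ Helmert⁻¹: X=-1805313.5281, Y=751001.1105, Z=6053349.5880
→ Helmert⁻¹: X=-1805711.2156, Y=751088.5254, Z=6053882.0158
→ geod (Bowring, a=6378206.400): φ=72.21054100°, λ=157.41505200°, h=3317.1090 m

φ=72.210541°, λ=157.415052°, h=3317.109 m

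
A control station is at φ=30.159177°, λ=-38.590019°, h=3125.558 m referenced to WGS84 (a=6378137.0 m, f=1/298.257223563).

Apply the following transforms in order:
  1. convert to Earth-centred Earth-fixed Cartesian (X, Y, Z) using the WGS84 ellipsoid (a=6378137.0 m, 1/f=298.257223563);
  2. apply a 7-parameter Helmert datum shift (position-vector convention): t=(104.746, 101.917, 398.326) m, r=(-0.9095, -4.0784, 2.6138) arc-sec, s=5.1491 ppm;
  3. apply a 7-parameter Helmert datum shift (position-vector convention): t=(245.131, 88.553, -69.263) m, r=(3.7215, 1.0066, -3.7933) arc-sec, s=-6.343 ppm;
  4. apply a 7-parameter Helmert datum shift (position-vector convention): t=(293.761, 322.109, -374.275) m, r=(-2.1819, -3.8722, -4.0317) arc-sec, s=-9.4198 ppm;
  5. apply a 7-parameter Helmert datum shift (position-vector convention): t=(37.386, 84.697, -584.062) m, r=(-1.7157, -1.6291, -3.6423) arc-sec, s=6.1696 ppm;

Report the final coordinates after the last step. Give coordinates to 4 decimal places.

start: φ=30.159177°, λ=-38.590019°, h=3125.558 m
→ ECEF (a=6378137.000, f=1/298.257223563): X=4316246.1595, Y=-3444383.1590, Z=3187213.0944
→ Helmert 7p (PV): X=4316353.7580, Y=-3444230.2277, Z=3187728.3634
→ Helmert 7p (PV): X=4316523.7263, Y=-3444256.7208, Z=3187555.6748
→ Helmert 7p (PV): X=4316649.6657, Y=-3443952.8205, Z=3187268.8403
→ Helmert 7p (PV): X=4316627.6952, Y=-3443939.0850, Z=3186767.1829

X=4316627.6952 m, Y=-3443939.0850 m, Z=3186767.1829 m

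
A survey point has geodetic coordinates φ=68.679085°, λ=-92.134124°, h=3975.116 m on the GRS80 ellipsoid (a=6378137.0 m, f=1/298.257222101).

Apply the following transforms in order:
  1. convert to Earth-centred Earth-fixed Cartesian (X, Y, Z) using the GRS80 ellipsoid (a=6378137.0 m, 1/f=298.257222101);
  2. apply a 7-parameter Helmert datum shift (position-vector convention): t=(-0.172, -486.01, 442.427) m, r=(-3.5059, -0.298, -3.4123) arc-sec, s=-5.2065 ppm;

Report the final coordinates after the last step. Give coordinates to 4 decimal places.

start: φ=68.679085°, λ=-92.134124°, h=3975.116 m
→ ECEF (a=6378137.000, f=1/298.257222101): X=-86664.0332, Y=-2325631.8731, Z=5922753.9138
→ Helmert 7p (PV): X=-86710.7842, Y=-2326003.6720, Z=5923204.9076

X=-86710.7842 m, Y=-2326003.6720 m, Z=5923204.9076 m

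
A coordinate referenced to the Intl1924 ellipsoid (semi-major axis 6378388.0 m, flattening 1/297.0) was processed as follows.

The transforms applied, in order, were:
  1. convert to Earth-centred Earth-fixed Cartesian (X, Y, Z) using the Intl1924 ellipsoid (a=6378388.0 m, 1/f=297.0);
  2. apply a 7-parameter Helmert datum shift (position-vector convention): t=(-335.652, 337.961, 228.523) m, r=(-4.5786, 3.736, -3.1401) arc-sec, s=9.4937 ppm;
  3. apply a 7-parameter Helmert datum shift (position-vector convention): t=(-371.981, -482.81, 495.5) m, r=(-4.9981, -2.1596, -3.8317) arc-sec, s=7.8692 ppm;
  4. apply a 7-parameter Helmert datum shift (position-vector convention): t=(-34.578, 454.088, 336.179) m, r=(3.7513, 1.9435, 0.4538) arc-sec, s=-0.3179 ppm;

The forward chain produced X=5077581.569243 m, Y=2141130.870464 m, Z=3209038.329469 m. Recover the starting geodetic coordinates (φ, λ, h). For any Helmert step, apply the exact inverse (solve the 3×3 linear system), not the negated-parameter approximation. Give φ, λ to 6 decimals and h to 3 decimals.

start: X=5077581.5692, Y=2141130.8705, Z=3209038.3295 m
→ Helmert⁻¹: X=5077592.2376, Y=2140724.6481, Z=3208712.0804
→ Helmert⁻¹: X=5077918.0729, Y=2141207.2000, Z=3208190.0531
→ Helmert⁻¹: X=5078114.8157, Y=2140855.0100, Z=3208070.5751
→ geod (Bowring, a=6378388.000): φ=30.37306500°, λ=22.85953900°, h=3762.2520 m

φ=30.373065°, λ=22.859539°, h=3762.252 m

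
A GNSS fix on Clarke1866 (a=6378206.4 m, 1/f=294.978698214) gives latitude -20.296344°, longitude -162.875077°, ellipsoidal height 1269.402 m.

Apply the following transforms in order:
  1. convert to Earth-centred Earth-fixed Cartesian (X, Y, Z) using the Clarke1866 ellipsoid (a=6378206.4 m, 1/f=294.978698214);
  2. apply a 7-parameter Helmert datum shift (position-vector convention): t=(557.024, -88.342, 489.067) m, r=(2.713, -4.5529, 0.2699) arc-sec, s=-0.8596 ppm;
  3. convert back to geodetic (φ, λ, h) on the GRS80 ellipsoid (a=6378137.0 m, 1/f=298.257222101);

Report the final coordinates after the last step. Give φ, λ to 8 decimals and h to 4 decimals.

start: φ=-20.296344°, λ=-162.875077°, h=1269.402 m
→ ECEF (a=6378206.400, f=1/294.978698214): X=-5720437.3454, Y=-1762560.5053, Z=-2198805.9000
→ Helmert 7p (PV): X=-5719824.5634, Y=-1762625.8966, Z=-2198464.3935
→ geod (Bowring, a=6378137.000): φ=-20.29383083°, λ=-162.87275148°, h=660.6160 m

φ=-20.29383083°, λ=-162.87275148°, h=660.6160 m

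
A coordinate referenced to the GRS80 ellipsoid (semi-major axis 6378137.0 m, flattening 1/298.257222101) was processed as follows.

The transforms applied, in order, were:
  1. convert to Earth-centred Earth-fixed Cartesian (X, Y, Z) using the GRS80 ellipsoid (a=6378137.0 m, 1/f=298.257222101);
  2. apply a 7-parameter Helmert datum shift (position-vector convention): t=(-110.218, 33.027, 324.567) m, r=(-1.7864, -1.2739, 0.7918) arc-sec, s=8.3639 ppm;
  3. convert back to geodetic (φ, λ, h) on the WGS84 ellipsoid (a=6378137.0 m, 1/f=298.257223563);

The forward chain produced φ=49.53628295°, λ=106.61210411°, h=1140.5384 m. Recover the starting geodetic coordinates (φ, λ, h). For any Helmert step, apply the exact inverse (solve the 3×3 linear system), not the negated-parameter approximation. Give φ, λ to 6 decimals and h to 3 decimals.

φ=49.535399°, λ=106.610326°, h=799.580 m

start: φ=49.536283°, λ=106.612104°, h=1140.538 m
→ ECEF (a=6378137.000, f=1/298.257223563): X=-1185869.3026, Y=3974852.1975, Z=4830344.3694
→ Helmert⁻¹: X=-1185704.0787, Y=3974748.6460, Z=4830021.1520
→ geod (Bowring, a=6378137.000): φ=49.53539900°, λ=106.61032600°, h=799.5800 m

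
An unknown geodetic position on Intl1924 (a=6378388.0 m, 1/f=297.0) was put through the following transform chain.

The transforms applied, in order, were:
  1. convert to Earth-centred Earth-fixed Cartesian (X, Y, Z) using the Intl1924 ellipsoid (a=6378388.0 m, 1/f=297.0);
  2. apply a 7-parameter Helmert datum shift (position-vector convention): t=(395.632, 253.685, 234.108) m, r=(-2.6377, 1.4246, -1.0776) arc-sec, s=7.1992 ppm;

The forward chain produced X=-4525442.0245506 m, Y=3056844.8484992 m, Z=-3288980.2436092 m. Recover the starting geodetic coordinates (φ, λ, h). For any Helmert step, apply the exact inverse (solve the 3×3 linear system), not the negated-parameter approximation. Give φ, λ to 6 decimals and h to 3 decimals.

φ=-31.230438°, λ=145.966096°, h=2638.122 m

start: X=-4525442.0246, Y=3056844.8485, Z=-3288980.2436 m
→ Helmert⁻¹: X=-4525798.3258, Y=3056587.5761, Z=-3289182.8428
→ geod (Bowring, a=6378388.000): φ=-31.23043800°, λ=145.96609600°, h=2638.1220 m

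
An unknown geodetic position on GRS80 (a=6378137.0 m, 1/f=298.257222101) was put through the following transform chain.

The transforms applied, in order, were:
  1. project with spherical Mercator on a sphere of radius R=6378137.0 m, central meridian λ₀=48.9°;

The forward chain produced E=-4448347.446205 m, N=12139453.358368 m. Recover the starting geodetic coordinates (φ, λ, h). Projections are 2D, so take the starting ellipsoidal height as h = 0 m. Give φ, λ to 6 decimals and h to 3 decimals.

φ=73.041908°, λ=8.939815°, h=0.000 m

start: E=-4448347.4462, N=12139453.3584 m
→ merc⁻¹: φ=73.04190800°, λ=8.93981500°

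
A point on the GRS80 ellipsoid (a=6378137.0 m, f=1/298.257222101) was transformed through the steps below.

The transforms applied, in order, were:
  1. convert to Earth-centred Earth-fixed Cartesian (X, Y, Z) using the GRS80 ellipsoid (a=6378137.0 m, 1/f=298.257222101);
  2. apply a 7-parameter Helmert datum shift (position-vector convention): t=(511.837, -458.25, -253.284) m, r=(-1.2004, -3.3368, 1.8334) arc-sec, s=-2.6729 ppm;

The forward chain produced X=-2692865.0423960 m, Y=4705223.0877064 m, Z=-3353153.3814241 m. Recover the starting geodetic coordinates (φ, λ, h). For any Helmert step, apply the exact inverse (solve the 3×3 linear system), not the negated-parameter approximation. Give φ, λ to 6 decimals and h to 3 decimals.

start: X=-2692865.0424, Y=4705223.0877, Z=-3353153.3814 m
→ Helmert⁻¹: X=-2693396.4910, Y=4705737.3685, Z=-3352838.1016
→ geod (Bowring, a=6378137.000): φ=-31.90389800°, λ=119.78528500°, h=2740.8110 m

φ=-31.903898°, λ=119.785285°, h=2740.811 m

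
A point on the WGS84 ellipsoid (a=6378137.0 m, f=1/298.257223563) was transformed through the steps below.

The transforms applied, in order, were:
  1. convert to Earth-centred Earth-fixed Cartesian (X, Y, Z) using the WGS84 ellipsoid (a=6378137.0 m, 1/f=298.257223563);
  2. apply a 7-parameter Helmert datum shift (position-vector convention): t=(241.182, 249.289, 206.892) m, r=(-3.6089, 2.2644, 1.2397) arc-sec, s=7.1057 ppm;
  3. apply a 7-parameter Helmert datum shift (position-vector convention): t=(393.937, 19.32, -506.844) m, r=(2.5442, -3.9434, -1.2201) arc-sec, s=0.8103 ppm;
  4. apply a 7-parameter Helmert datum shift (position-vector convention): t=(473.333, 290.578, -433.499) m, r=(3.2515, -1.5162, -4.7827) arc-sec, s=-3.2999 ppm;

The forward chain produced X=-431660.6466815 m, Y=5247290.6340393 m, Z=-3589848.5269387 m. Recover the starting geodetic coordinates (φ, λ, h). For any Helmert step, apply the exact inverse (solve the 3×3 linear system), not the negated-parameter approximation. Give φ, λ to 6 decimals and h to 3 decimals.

start: X=-431660.6467, Y=5247290.6340, Z=-3589848.5269 m
→ Helmert⁻¹: X=-432283.4532, Y=5246950.7633, Z=-3589506.4065
→ Helmert⁻¹: X=-432776.6921, Y=5246880.3621, Z=-3589053.0988
→ Helmert⁻¹: X=-432943.8615, Y=5246659.1918, Z=-3589147.4418
→ geod (Bowring, a=6378137.000): φ=-34.46413900°, λ=94.71724600°, h=237.9670 m

φ=-34.464139°, λ=94.717246°, h=237.967 m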